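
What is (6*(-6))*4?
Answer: -144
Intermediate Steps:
(6*(-6))*4 = -36*4 = -144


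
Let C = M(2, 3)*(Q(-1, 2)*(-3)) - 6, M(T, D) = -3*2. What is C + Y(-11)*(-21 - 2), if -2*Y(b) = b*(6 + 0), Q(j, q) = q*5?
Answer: -585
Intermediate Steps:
Q(j, q) = 5*q
M(T, D) = -6
C = 174 (C = -6*5*2*(-3) - 6 = -60*(-3) - 6 = -6*(-30) - 6 = 180 - 6 = 174)
Y(b) = -3*b (Y(b) = -b*(6 + 0)/2 = -b*6/2 = -3*b)
C + Y(-11)*(-21 - 2) = 174 + (-3*(-11))*(-21 - 2) = 174 + 33*(-23) = 174 - 759 = -585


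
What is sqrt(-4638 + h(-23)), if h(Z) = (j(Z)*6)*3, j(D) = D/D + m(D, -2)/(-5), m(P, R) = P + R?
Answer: I*sqrt(4530) ≈ 67.305*I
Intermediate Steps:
j(D) = 7/5 - D/5 (j(D) = D/D + (D - 2)/(-5) = 1 + (-2 + D)*(-1/5) = 1 + (2/5 - D/5) = 7/5 - D/5)
h(Z) = 126/5 - 18*Z/5 (h(Z) = ((7/5 - Z/5)*6)*3 = (42/5 - 6*Z/5)*3 = 126/5 - 18*Z/5)
sqrt(-4638 + h(-23)) = sqrt(-4638 + (126/5 - 18/5*(-23))) = sqrt(-4638 + (126/5 + 414/5)) = sqrt(-4638 + 108) = sqrt(-4530) = I*sqrt(4530)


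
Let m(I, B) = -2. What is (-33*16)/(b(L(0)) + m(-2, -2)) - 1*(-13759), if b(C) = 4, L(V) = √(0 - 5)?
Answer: 13495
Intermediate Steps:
L(V) = I*√5 (L(V) = √(-5) = I*√5)
(-33*16)/(b(L(0)) + m(-2, -2)) - 1*(-13759) = (-33*16)/(4 - 2) - 1*(-13759) = -528/2 + 13759 = -528*½ + 13759 = -264 + 13759 = 13495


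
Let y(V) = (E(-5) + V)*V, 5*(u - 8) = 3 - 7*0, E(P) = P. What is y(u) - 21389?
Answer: -533951/25 ≈ -21358.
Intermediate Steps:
u = 43/5 (u = 8 + (3 - 7*0)/5 = 8 + (3 + 0)/5 = 8 + (1/5)*3 = 8 + 3/5 = 43/5 ≈ 8.6000)
y(V) = V*(-5 + V) (y(V) = (-5 + V)*V = V*(-5 + V))
y(u) - 21389 = 43*(-5 + 43/5)/5 - 21389 = (43/5)*(18/5) - 21389 = 774/25 - 21389 = -533951/25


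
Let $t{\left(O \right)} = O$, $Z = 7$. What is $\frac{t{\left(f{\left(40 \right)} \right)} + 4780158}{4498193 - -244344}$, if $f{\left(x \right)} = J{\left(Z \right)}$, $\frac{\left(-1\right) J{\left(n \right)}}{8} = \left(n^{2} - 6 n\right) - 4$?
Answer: $\frac{4780134}{4742537} \approx 1.0079$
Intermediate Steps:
$J{\left(n \right)} = 32 - 8 n^{2} + 48 n$ ($J{\left(n \right)} = - 8 \left(\left(n^{2} - 6 n\right) - 4\right) = - 8 \left(-4 + n^{2} - 6 n\right) = 32 - 8 n^{2} + 48 n$)
$f{\left(x \right)} = -24$ ($f{\left(x \right)} = 32 - 8 \cdot 7^{2} + 48 \cdot 7 = 32 - 392 + 336 = -24$)
$\frac{t{\left(f{\left(40 \right)} \right)} + 4780158}{4498193 - -244344} = \frac{-24 + 4780158}{4498193 - -244344} = \frac{4780134}{4498193 + 244344} = \frac{4780134}{4742537}$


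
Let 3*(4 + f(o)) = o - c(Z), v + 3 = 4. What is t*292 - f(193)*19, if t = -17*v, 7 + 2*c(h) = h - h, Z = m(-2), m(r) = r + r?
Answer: -12265/2 ≈ -6132.5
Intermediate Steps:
m(r) = 2*r
v = 1 (v = -3 + 4 = 1)
Z = -4 (Z = 2*(-2) = -4)
c(h) = -7/2 (c(h) = -7/2 + (h - h)/2 = -7/2 + (½)*0 = -7/2 + 0 = -7/2)
f(o) = -17/6 + o/3 (f(o) = -4 + (o - 1*(-7/2))/3 = -4 + (o + 7/2)/3 = -4 + (7/2 + o)/3 = -4 + (7/6 + o/3) = -17/6 + o/3)
t = -17 (t = -17*1 = -17)
t*292 - f(193)*19 = -17*292 - (-17/6 + (⅓)*193)*19 = -4964 - (-17/6 + 193/3)*19 = -4964 - 123*19/2 = -4964 - 1*2337/2 = -4964 - 2337/2 = -12265/2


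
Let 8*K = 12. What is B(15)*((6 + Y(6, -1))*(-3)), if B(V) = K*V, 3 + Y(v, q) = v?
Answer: -1215/2 ≈ -607.50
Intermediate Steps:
K = 3/2 (K = (⅛)*12 = 3/2 ≈ 1.5000)
Y(v, q) = -3 + v
B(V) = 3*V/2
B(15)*((6 + Y(6, -1))*(-3)) = ((3/2)*15)*((6 + (-3 + 6))*(-3)) = 45*((6 + 3)*(-3))/2 = 45*(9*(-3))/2 = (45/2)*(-27) = -1215/2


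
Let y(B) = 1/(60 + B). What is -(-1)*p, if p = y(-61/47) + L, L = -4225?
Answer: -11656728/2759 ≈ -4225.0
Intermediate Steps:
p = -11656728/2759 (p = 1/(60 - 61/47) - 4225 = 1/(2759/47) - 4225 = 47/2759 - 4225 = -11656728/2759 ≈ -4225.0)
-(-1)*p = -(-1)*(-11656728)/2759 = -1*11656728/2759 = -11656728/2759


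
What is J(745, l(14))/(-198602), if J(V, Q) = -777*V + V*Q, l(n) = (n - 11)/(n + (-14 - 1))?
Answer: 290550/99301 ≈ 2.9260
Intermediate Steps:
l(n) = (-11 + n)/(-15 + n) (l(n) = (-11 + n)/(n - 15) = (-11 + n)/(-15 + n))
J(V, Q) = -777*V + Q*V
J(745, l(14))/(-198602) = (745*(-777 + (-11 + 14)/(-15 + 14)))/(-198602) = (745*(-777 + 3/(-1)))*(-1/198602) = (745*(-777 - 1*3))*(-1/198602) = (745*(-777 - 3))*(-1/198602) = (745*(-780))*(-1/198602) = -581100*(-1/198602) = 290550/99301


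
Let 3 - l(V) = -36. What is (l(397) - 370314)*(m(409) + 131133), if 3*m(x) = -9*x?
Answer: -48100944150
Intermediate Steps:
l(V) = 39 (l(V) = 3 - 1*(-36) = 3 + 36 = 39)
m(x) = -3*x (m(x) = (-9*x)/3 = -3*x)
(l(397) - 370314)*(m(409) + 131133) = (39 - 370314)*(-3*409 + 131133) = -370275*(-1227 + 131133) = -370275*129906 = -48100944150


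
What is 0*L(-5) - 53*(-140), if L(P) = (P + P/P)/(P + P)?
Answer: 7420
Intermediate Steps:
L(P) = (1 + P)/(2*P) (L(P) = (P + 1)/((2*P)) = (1 + P)*(1/(2*P)) = (1 + P)/(2*P))
0*L(-5) - 53*(-140) = 0*((½)*(1 - 5)/(-5)) - 53*(-140) = 0*((½)*(-⅕)*(-4)) + 7420 = 0*(⅖) + 7420 = 0 + 7420 = 7420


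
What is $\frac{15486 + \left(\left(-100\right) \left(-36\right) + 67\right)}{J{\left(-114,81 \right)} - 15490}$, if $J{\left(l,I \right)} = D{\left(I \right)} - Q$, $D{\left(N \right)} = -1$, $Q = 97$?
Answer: $- \frac{19153}{15588} \approx -1.2287$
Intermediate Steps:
$J{\left(l,I \right)} = -98$ ($J{\left(l,I \right)} = -1 - 97 = -98$)
$\frac{15486 + \left(\left(-100\right) \left(-36\right) + 67\right)}{J{\left(-114,81 \right)} - 15490} = \frac{15486 + \left(\left(-100\right) \left(-36\right) + 67\right)}{-98 - 15490} = \frac{15486 + \left(3600 + 67\right)}{-15588} = \left(15486 + 3667\right) \left(- \frac{1}{15588}\right) = 19153 \left(- \frac{1}{15588}\right) = - \frac{19153}{15588}$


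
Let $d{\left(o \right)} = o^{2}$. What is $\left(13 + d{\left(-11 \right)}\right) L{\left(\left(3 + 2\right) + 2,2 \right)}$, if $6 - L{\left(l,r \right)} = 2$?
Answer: $536$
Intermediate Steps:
$L{\left(l,r \right)} = 4$ ($L{\left(l,r \right)} = 6 - 2 = 4$)
$\left(13 + d{\left(-11 \right)}\right) L{\left(\left(3 + 2\right) + 2,2 \right)} = \left(13 + \left(-11\right)^{2}\right) 4 = \left(13 + 121\right) 4 = 134 \cdot 4 = 536$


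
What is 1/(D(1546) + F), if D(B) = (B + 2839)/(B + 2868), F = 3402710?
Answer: 4414/15019566325 ≈ 2.9388e-7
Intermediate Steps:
D(B) = (2839 + B)/(2868 + B)
1/(D(1546) + F) = 1/((2839 + 1546)/(2868 + 1546) + 3402710) = 1/(4385/4414 + 3402710) = 1/(15019566325/4414) = 4414/15019566325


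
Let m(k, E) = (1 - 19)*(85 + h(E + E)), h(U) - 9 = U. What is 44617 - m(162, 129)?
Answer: 50953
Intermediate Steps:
h(U) = 9 + U
m(k, E) = -1692 - 36*E (m(k, E) = (1 - 19)*(85 + (9 + (E + E))) = -18*(85 + (9 + 2*E)) = -18*(94 + 2*E) = -1692 - 36*E)
44617 - m(162, 129) = 44617 - (-1692 - 36*129) = 44617 - (-1692 - 4644) = 44617 - 1*(-6336) = 44617 + 6336 = 50953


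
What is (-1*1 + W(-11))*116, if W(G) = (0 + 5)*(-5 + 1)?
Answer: -2436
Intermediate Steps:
W(G) = -20 (W(G) = 5*(-4) = -20)
(-1*1 + W(-11))*116 = (-1*1 - 20)*116 = (-1 - 20)*116 = -21*116 = -2436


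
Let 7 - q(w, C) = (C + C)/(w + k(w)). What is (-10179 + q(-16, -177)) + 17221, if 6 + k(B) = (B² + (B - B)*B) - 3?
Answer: 542891/77 ≈ 7050.5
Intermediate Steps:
k(B) = -9 + B² (k(B) = -6 + ((B² + (B - B)*B) - 3) = -6 + ((B² + 0*B) - 3) = -6 + ((B² + 0) - 3) = -6 + (B² - 3) = -6 + (-3 + B²) = -9 + B²)
q(w, C) = 7 - 2*C/(-9 + w + w²) (q(w, C) = 7 - (C + C)/(w + (-9 + w²)) = 7 - 2*C/(-9 + w + w²))
(-10179 + q(-16, -177)) + 17221 = (-10179 + (-63 - 2*(-177) + 7*(-16) + 7*(-16)²)/(-9 - 16 + (-16)²)) + 17221 = (-10179 + (-63 + 354 - 112 + 7*256)/(-9 - 16 + 256)) + 17221 = (-10179 + (-63 + 354 - 112 + 1792)/231) + 17221 = (-10179 + (1/231)*1971) + 17221 = (-10179 + 657/77) + 17221 = -783126/77 + 17221 = 542891/77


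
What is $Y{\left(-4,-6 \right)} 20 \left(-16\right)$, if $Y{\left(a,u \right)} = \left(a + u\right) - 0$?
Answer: $3200$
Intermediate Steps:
$Y{\left(a,u \right)} = a + u$ ($Y{\left(a,u \right)} = \left(a + u\right) + 0 = a + u$)
$Y{\left(-4,-6 \right)} 20 \left(-16\right) = \left(-4 - 6\right) 20 \left(-16\right) = \left(-10\right) 20 \left(-16\right) = \left(-200\right) \left(-16\right) = 3200$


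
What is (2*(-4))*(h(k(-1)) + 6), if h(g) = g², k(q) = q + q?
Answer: -80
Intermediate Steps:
k(q) = 2*q
(2*(-4))*(h(k(-1)) + 6) = (2*(-4))*((2*(-1))² + 6) = -8*((-2)² + 6) = -8*(4 + 6) = -8*10 = -80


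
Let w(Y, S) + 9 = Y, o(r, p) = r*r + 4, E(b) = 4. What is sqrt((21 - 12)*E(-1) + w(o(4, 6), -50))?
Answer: sqrt(47) ≈ 6.8557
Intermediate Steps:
o(r, p) = 4 + r**2 (o(r, p) = r**2 + 4 = 4 + r**2)
w(Y, S) = -9 + Y
sqrt((21 - 12)*E(-1) + w(o(4, 6), -50)) = sqrt((21 - 12)*4 + (-9 + (4 + 4**2))) = sqrt(9*4 + (-9 + (4 + 16))) = sqrt(36 + (-9 + 20)) = sqrt(36 + 11) = sqrt(47)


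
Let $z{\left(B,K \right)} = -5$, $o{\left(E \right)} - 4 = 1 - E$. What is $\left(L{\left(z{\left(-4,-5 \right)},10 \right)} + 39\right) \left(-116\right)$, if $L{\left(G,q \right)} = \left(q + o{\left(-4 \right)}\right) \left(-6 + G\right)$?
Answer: $19720$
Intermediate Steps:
$o{\left(E \right)} = 5 - E$ ($o{\left(E \right)} = 4 - \left(-1 + E\right) = 5 - E$)
$L{\left(G,q \right)} = \left(-6 + G\right) \left(9 + q\right)$ ($L{\left(G,q \right)} = \left(q + \left(5 - -4\right)\right) \left(-6 + G\right) = \left(q + \left(5 + 4\right)\right) \left(-6 + G\right) = \left(q + 9\right) \left(-6 + G\right) = \left(9 + q\right) \left(-6 + G\right) = \left(-6 + G\right) \left(9 + q\right)$)
$\left(L{\left(z{\left(-4,-5 \right)},10 \right)} + 39\right) \left(-116\right) = \left(\left(-54 - 60 + 9 \left(-5\right) - 50\right) + 39\right) \left(-116\right) = \left(\left(-54 - 60 - 45 - 50\right) + 39\right) \left(-116\right) = \left(-209 + 39\right) \left(-116\right) = \left(-170\right) \left(-116\right) = 19720$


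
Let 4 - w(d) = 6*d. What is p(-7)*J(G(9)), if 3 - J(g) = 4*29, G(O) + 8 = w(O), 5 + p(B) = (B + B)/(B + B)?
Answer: 452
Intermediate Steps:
p(B) = -4 (p(B) = -5 + (B + B)/(B + B) = -5 + (2*B)/((2*B)) = -5 + (2*B)*(1/(2*B)) = -5 + 1 = -4)
w(d) = 4 - 6*d
G(O) = -4 - 6*O (G(O) = -8 + (4 - 6*O) = -4 - 6*O)
J(g) = -113 (J(g) = 3 - 4*29 = 3 - 1*116 = 3 - 116 = -113)
p(-7)*J(G(9)) = -4*(-113) = 452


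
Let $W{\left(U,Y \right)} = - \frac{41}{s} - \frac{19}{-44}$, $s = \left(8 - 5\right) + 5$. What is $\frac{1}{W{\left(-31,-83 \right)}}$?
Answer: $- \frac{88}{413} \approx -0.21308$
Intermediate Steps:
$s = 8$ ($s = \left(8 - 5\right) + 5 = 3 + 5 = 8$)
$W{\left(U,Y \right)} = - \frac{413}{88}$ ($W{\left(U,Y \right)} = - \frac{41}{8} - \frac{19}{-44} = \left(-41\right) \frac{1}{8} - - \frac{19}{44} = - \frac{41}{8} + \frac{19}{44} = - \frac{413}{88}$)
$\frac{1}{W{\left(-31,-83 \right)}} = \frac{1}{- \frac{413}{88}} = - \frac{88}{413}$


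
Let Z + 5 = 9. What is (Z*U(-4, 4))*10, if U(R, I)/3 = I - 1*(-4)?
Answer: 960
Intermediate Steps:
U(R, I) = 12 + 3*I (U(R, I) = 3*(I - 1*(-4)) = 3*(I + 4) = 3*(4 + I) = 12 + 3*I)
Z = 4 (Z = -5 + 9 = 4)
(Z*U(-4, 4))*10 = (4*(12 + 3*4))*10 = (4*(12 + 12))*10 = (4*24)*10 = 96*10 = 960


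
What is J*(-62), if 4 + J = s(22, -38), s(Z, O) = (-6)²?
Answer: -1984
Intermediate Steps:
s(Z, O) = 36
J = 32 (J = -4 + 36 = 32)
J*(-62) = 32*(-62) = -1984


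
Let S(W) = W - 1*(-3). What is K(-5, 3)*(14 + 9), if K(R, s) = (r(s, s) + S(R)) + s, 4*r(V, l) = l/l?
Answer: 115/4 ≈ 28.750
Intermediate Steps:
S(W) = 3 + W (S(W) = W + 3 = 3 + W)
r(V, l) = ¼ (r(V, l) = (l/l)/4 = (¼)*1 = ¼)
K(R, s) = 13/4 + R + s (K(R, s) = (¼ + (3 + R)) + s = (13/4 + R) + s = 13/4 + R + s)
K(-5, 3)*(14 + 9) = (13/4 - 5 + 3)*(14 + 9) = (5/4)*23 = 115/4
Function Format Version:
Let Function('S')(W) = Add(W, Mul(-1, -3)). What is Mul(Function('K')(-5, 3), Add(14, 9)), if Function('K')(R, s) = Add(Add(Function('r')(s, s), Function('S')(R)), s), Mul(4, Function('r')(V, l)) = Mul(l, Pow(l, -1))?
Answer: Rational(115, 4) ≈ 28.750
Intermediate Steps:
Function('S')(W) = Add(3, W) (Function('S')(W) = Add(W, 3) = Add(3, W))
Function('r')(V, l) = Rational(1, 4) (Function('r')(V, l) = Mul(Rational(1, 4), Mul(l, Pow(l, -1))) = Mul(Rational(1, 4), 1) = Rational(1, 4))
Function('K')(R, s) = Add(Rational(13, 4), R, s) (Function('K')(R, s) = Add(Add(Rational(1, 4), Add(3, R)), s) = Add(Add(Rational(13, 4), R), s) = Add(Rational(13, 4), R, s))
Mul(Function('K')(-5, 3), Add(14, 9)) = Mul(Add(Rational(13, 4), -5, 3), Add(14, 9)) = Mul(Rational(5, 4), 23) = Rational(115, 4)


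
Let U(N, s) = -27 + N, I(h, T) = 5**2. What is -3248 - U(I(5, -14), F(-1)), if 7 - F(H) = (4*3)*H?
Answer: -3246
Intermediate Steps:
I(h, T) = 25
F(H) = 7 - 12*H (F(H) = 7 - 4*3*H = 7 - 12*H)
-3248 - U(I(5, -14), F(-1)) = -3248 - (-27 + 25) = -3248 - 1*(-2) = -3248 + 2 = -3246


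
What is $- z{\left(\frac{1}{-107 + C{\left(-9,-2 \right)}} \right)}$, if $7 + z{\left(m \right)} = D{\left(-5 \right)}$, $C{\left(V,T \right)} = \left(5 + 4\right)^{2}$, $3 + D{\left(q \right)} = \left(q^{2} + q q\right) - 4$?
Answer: $-36$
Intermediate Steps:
$D{\left(q \right)} = -7 + 2 q^{2}$ ($D{\left(q \right)} = -3 - \left(4 - q^{2} - q q\right) = -3 + \left(\left(q^{2} + q^{2}\right) - 4\right) = -3 + \left(2 q^{2} - 4\right) = -3 + \left(-4 + 2 q^{2}\right) = -7 + 2 q^{2}$)
$C{\left(V,T \right)} = 81$ ($C{\left(V,T \right)} = 9^{2} = 81$)
$z{\left(m \right)} = 36$ ($z{\left(m \right)} = -7 - \left(7 - 2 \left(-5\right)^{2}\right) = -7 + \left(-7 + 2 \cdot 25\right) = -7 + \left(-7 + 50\right) = -7 + 43 = 36$)
$- z{\left(\frac{1}{-107 + C{\left(-9,-2 \right)}} \right)} = \left(-1\right) 36 = -36$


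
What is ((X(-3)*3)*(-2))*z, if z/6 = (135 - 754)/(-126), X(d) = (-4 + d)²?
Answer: -8666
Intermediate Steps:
z = 619/21 (z = 6*((135 - 754)/(-126)) = 6*(-619*(-1/126)) = 6*(619/126) = 619/21 ≈ 29.476)
((X(-3)*3)*(-2))*z = (((-4 - 3)²*3)*(-2))*(619/21) = (((-7)²*3)*(-2))*(619/21) = ((49*3)*(-2))*(619/21) = (147*(-2))*(619/21) = -294*619/21 = -8666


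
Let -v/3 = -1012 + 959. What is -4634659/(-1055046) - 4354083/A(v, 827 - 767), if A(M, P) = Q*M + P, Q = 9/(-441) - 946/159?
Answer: 225296080784689/45971519358 ≈ 4900.8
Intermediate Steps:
v = 159 (v = -3*(-1012 + 959) = -3*(-53) = 159)
Q = -46513/7791 (Q = 9*(-1/441) - 946*1/159 = -1/49 - 946/159 = -46513/7791 ≈ -5.9701)
A(M, P) = P - 46513*M/7791 (A(M, P) = -46513*M/7791 + P = P - 46513*M/7791)
-4634659/(-1055046) - 4354083/A(v, 827 - 767) = -4634659/(-1055046) - 4354083/((827 - 767) - 46513/7791*159) = -4634659*(-1/1055046) - 4354083/(60 - 46513/49) = 4634659/1055046 - 4354083/(-43573/49) = 4634659/1055046 - 4354083*(-49/43573) = 4634659/1055046 + 213350067/43573 = 225296080784689/45971519358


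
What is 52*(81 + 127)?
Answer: 10816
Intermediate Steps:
52*(81 + 127) = 52*208 = 10816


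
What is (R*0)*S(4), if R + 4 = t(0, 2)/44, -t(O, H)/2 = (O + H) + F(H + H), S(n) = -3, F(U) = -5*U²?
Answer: 0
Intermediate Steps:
t(O, H) = -2*H - 2*O + 40*H² (t(O, H) = -2*((O + H) - 5*(H + H)²) = -2*((H + O) - 5*4*H²) = -2*((H + O) - 20*H²) = -2*(H + O - 20*H²) = -2*H - 2*O + 40*H²)
R = -5/11 (R = -4 + (-2*2 - 2*0 + 40*2²)/44 = -4 + (-4 + 0 + 40*4)*(1/44) = -4 + (-4 + 0 + 160)*(1/44) = -4 + 156*(1/44) = -4 + 39/11 = -5/11 ≈ -0.45455)
(R*0)*S(4) = -5/11*0*(-3) = 0*(-3) = 0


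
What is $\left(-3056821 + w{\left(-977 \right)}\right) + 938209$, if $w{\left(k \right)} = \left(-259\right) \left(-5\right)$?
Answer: $-2117317$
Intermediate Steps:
$w{\left(k \right)} = 1295$
$\left(-3056821 + w{\left(-977 \right)}\right) + 938209 = \left(-3056821 + 1295\right) + 938209 = -3055526 + 938209 = -2117317$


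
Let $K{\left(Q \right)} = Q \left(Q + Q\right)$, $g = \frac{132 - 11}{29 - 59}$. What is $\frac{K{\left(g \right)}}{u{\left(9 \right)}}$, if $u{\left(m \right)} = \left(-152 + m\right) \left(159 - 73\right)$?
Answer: $- \frac{1331}{503100} \approx -0.0026456$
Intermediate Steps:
$u{\left(m \right)} = -13072 + 86 m$ ($u{\left(m \right)} = \left(-152 + m\right) 86 = -13072 + 86 m$)
$g = - \frac{121}{30}$ ($g = \frac{121}{-30} = 121 \left(- \frac{1}{30}\right) = - \frac{121}{30} \approx -4.0333$)
$K{\left(Q \right)} = 2 Q^{2}$ ($K{\left(Q \right)} = Q 2 Q = 2 Q^{2}$)
$\frac{K{\left(g \right)}}{u{\left(9 \right)}} = \frac{2 \left(- \frac{121}{30}\right)^{2}}{-13072 + 86 \cdot 9} = \frac{2 \cdot \frac{14641}{900}}{-13072 + 774} = \frac{14641}{450 \left(-12298\right)} = \frac{14641}{450} \left(- \frac{1}{12298}\right) = - \frac{1331}{503100}$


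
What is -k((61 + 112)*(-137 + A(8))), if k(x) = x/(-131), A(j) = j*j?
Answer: -12629/131 ≈ -96.405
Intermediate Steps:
A(j) = j²
k(x) = -x/131 (k(x) = x*(-1/131) = -x/131)
-k((61 + 112)*(-137 + A(8))) = -(-1)*(61 + 112)*(-137 + 8²)/131 = -(-1)*173*(-137 + 64)/131 = -(-1)*173*(-73)/131 = -(-1)*(-12629)/131 = -1*12629/131 = -12629/131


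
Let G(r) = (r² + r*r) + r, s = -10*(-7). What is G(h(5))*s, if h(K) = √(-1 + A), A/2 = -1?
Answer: -420 + 70*I*√3 ≈ -420.0 + 121.24*I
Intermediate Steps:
A = -2 (A = 2*(-1) = -2)
h(K) = I*√3 (h(K) = √(-1 - 2) = √(-3) = I*√3)
s = 70
G(r) = r + 2*r² (G(r) = (r² + r²) + r = 2*r² + r = r + 2*r²)
G(h(5))*s = ((I*√3)*(1 + 2*(I*√3)))*70 = ((I*√3)*(1 + 2*I*√3))*70 = (I*√3*(1 + 2*I*√3))*70 = 70*I*√3*(1 + 2*I*√3)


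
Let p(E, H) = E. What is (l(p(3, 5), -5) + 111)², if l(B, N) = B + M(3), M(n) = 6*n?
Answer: 17424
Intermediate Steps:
l(B, N) = 18 + B (l(B, N) = B + 6*3 = B + 18 = 18 + B)
(l(p(3, 5), -5) + 111)² = ((18 + 3) + 111)² = (21 + 111)² = 132² = 17424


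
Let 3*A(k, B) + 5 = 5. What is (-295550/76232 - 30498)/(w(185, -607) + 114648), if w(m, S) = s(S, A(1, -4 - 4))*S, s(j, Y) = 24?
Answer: -1162609543/3814649280 ≈ -0.30477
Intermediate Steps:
A(k, B) = 0 (A(k, B) = -5/3 + (⅓)*5 = -5/3 + 5/3 = 0)
w(m, S) = 24*S
(-295550/76232 - 30498)/(w(185, -607) + 114648) = (-295550/76232 - 30498)/(24*(-607) + 114648) = (-295550*1/76232 - 30498)/(-14568 + 114648) = (-147775/38116 - 30498)/100080 = -1162609543/38116*1/100080 = -1162609543/3814649280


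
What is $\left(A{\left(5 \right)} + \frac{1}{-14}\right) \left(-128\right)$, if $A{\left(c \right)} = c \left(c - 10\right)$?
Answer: $\frac{22464}{7} \approx 3209.1$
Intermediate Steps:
$A{\left(c \right)} = c \left(-10 + c\right)$
$\left(A{\left(5 \right)} + \frac{1}{-14}\right) \left(-128\right) = \left(5 \left(-10 + 5\right) + \frac{1}{-14}\right) \left(-128\right) = \left(5 \left(-5\right) - \frac{1}{14}\right) \left(-128\right) = \left(-25 - \frac{1}{14}\right) \left(-128\right) = \left(- \frac{351}{14}\right) \left(-128\right) = \frac{22464}{7}$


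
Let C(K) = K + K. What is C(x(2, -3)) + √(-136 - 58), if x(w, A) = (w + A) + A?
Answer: -8 + I*√194 ≈ -8.0 + 13.928*I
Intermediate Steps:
x(w, A) = w + 2*A (x(w, A) = (A + w) + A = w + 2*A)
C(K) = 2*K
C(x(2, -3)) + √(-136 - 58) = 2*(2 + 2*(-3)) + √(-136 - 58) = 2*(2 - 6) + √(-194) = 2*(-4) + I*√194 = -8 + I*√194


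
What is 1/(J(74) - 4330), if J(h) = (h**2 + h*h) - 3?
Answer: 1/6619 ≈ 0.00015108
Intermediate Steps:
J(h) = -3 + 2*h**2 (J(h) = (h**2 + h**2) - 3 = 2*h**2 - 3 = -3 + 2*h**2)
1/(J(74) - 4330) = 1/((-3 + 2*74**2) - 4330) = 1/((-3 + 2*5476) - 4330) = 1/((-3 + 10952) - 4330) = 1/(10949 - 4330) = 1/6619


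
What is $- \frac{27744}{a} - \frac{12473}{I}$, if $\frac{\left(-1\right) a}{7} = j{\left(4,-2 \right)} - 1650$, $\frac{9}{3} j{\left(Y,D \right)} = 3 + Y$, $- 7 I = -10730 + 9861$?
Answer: $- \frac{3093376519}{30068269} \approx -102.88$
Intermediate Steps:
$I = \frac{869}{7}$ ($I = - \frac{-10730 + 9861}{7} = \left(- \frac{1}{7}\right) \left(-869\right) = \frac{869}{7} \approx 124.14$)
$j{\left(Y,D \right)} = 1 + \frac{Y}{3}$ ($j{\left(Y,D \right)} = \frac{3 + Y}{3} = 1 + \frac{Y}{3}$)
$a = \frac{34601}{3}$ ($a = - 7 \left(\left(1 + \frac{1}{3} \cdot 4\right) - 1650\right) = - 7 \left(\left(1 + \frac{4}{3}\right) - 1650\right) = - 7 \left(\frac{7}{3} - 1650\right) = \left(-7\right) \left(- \frac{4943}{3}\right) = \frac{34601}{3} \approx 11534.0$)
$- \frac{27744}{a} - \frac{12473}{I} = - \frac{27744}{\frac{34601}{3}} - \frac{12473}{\frac{869}{7}} = \left(-27744\right) \frac{3}{34601} - \frac{87311}{869} = - \frac{83232}{34601} - \frac{87311}{869} = - \frac{3093376519}{30068269}$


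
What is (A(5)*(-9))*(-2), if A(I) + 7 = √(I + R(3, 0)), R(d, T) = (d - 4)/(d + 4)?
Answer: -126 + 18*√238/7 ≈ -86.330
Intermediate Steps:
R(d, T) = (-4 + d)/(4 + d)
A(I) = -7 + √(-⅐ + I) (A(I) = -7 + √(I + (-4 + 3)/(4 + 3)) = -7 + √(I - 1/7) = -7 + √(I + (⅐)*(-1)) = -7 + √(I - ⅐) = -7 + √(-⅐ + I))
(A(5)*(-9))*(-2) = ((-7 + √(-7 + 49*5)/7)*(-9))*(-2) = ((-7 + √(-7 + 245)/7)*(-9))*(-2) = ((-7 + √238/7)*(-9))*(-2) = (63 - 9*√238/7)*(-2) = -126 + 18*√238/7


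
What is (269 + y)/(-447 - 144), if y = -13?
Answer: -256/591 ≈ -0.43316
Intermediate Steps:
(269 + y)/(-447 - 144) = (269 - 13)/(-447 - 144) = 256/(-591) = 256*(-1/591) = -256/591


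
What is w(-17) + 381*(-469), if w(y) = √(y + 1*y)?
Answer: -178689 + I*√34 ≈ -1.7869e+5 + 5.831*I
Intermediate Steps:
w(y) = √2*√y (w(y) = √(y + y) = √(2*y) = √2*√y)
w(-17) + 381*(-469) = √2*√(-17) + 381*(-469) = √2*(I*√17) - 178689 = I*√34 - 178689 = -178689 + I*√34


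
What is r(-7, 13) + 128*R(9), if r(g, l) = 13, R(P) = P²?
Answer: 10381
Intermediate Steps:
r(-7, 13) + 128*R(9) = 13 + 128*9² = 13 + 128*81 = 13 + 10368 = 10381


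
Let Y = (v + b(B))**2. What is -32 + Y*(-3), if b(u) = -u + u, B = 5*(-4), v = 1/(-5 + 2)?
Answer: -97/3 ≈ -32.333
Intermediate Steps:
v = -1/3 (v = 1/(-3) = -1/3 ≈ -0.33333)
B = -20
b(u) = 0
Y = 1/9 (Y = (-1/3 + 0)**2 = (-1/3)**2 = 1/9 ≈ 0.11111)
-32 + Y*(-3) = -32 + (1/9)*(-3) = -32 - 1/3 = -97/3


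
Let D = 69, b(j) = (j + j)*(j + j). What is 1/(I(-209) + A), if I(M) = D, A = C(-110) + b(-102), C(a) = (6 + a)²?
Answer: 1/52501 ≈ 1.9047e-5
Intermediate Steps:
b(j) = 4*j² (b(j) = (2*j)*(2*j) = 4*j²)
A = 52432 (A = (6 - 110)² + 4*(-102)² = (-104)² + 4*10404 = 10816 + 41616 = 52432)
I(M) = 69
1/(I(-209) + A) = 1/(69 + 52432) = 1/52501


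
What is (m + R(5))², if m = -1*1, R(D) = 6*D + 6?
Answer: 1225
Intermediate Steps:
R(D) = 6 + 6*D
m = -1
(m + R(5))² = (-1 + (6 + 6*5))² = (-1 + (6 + 30))² = (-1 + 36)² = 35² = 1225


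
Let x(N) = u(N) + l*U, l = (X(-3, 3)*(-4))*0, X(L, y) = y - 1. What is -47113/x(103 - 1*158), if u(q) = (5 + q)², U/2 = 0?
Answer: -47113/2500 ≈ -18.845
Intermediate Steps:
U = 0 (U = 2*0 = 0)
X(L, y) = -1 + y
l = 0 (l = ((-1 + 3)*(-4))*0 = (2*(-4))*0 = -8*0 = 0)
x(N) = (5 + N)² (x(N) = (5 + N)² + 0*0 = (5 + N)² + 0 = (5 + N)²)
-47113/x(103 - 1*158) = -47113/(5 + (103 - 1*158))² = -47113/(5 + (103 - 158))² = -47113/(5 - 55)² = -47113/((-50)²) = -47113/2500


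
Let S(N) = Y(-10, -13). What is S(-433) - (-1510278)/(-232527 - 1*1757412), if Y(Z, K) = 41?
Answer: 544743/13537 ≈ 40.241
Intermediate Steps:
S(N) = 41
S(-433) - (-1510278)/(-232527 - 1*1757412) = 41 - (-1510278)/(-232527 - 1*1757412) = 41 - (-1510278)/(-232527 - 1757412) = 41 - (-1510278)/(-1989939) = 41 - (-1510278)*(-1)/1989939 = 41 - 1*10274/13537 = 41 - 10274/13537 = 544743/13537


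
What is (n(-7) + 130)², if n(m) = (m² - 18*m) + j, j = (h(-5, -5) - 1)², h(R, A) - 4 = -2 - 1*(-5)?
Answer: 116281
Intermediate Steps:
h(R, A) = 7 (h(R, A) = 4 + (-2 - 1*(-5)) = 4 + (-2 + 5) = 4 + 3 = 7)
j = 36 (j = (7 - 1)² = 6² = 36)
n(m) = 36 + m² - 18*m (n(m) = (m² - 18*m) + 36 = 36 + m² - 18*m)
(n(-7) + 130)² = ((36 + (-7)² - 18*(-7)) + 130)² = ((36 + 49 + 126) + 130)² = (211 + 130)² = 341² = 116281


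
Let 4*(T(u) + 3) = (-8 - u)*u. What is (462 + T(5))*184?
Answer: 81466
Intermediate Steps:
T(u) = -3 + u*(-8 - u)/4 (T(u) = -3 + ((-8 - u)*u)/4 = -3 + (u*(-8 - u))/4 = -3 + u*(-8 - u)/4)
(462 + T(5))*184 = (462 + (-3 - 2*5 - 1/4*5**2))*184 = (462 + (-3 - 10 - 1/4*25))*184 = (462 + (-3 - 10 - 25/4))*184 = (462 - 77/4)*184 = (1771/4)*184 = 81466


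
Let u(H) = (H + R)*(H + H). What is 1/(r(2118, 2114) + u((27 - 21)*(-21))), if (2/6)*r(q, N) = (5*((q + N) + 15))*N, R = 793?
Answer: 1/134504286 ≈ 7.4347e-9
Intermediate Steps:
u(H) = 2*H*(793 + H) (u(H) = (H + 793)*(H + H) = (793 + H)*(2*H) = 2*H*(793 + H))
r(q, N) = 3*N*(75 + 5*N + 5*q) (r(q, N) = 3*((5*((q + N) + 15))*N) = 3*((5*((N + q) + 15))*N) = 3*((5*(15 + N + q))*N) = 3*((75 + 5*N + 5*q)*N) = 3*(N*(75 + 5*N + 5*q)) = 3*N*(75 + 5*N + 5*q))
1/(r(2118, 2114) + u((27 - 21)*(-21))) = 1/(15*2114*(15 + 2114 + 2118) + 2*((27 - 21)*(-21))*(793 + (27 - 21)*(-21))) = 1/(15*2114*4247 + 2*(6*(-21))*(793 + 6*(-21))) = 1/(134672370 + 2*(-126)*(793 - 126)) = 1/(134672370 + 2*(-126)*667) = 1/(134672370 - 168084) = 1/134504286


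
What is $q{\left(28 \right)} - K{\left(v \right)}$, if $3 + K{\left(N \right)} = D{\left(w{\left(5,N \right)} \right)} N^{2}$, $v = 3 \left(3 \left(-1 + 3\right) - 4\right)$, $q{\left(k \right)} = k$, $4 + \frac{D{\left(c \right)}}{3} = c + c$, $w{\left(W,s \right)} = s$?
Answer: $-833$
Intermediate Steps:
$D{\left(c \right)} = -12 + 6 c$ ($D{\left(c \right)} = -12 + 3 \left(c + c\right) = -12 + 3 \cdot 2 c = -12 + 6 c$)
$v = 6$ ($v = 3 \left(3 \cdot 2 - 4\right) = 3 \left(6 - 4\right) = 3 \cdot 2 = 6$)
$K{\left(N \right)} = -3 + N^{2} \left(-12 + 6 N\right)$ ($K{\left(N \right)} = -3 + \left(-12 + 6 N\right) N^{2} = -3 + N^{2} \left(-12 + 6 N\right)$)
$q{\left(28 \right)} - K{\left(v \right)} = 28 - \left(-3 + 6 \cdot 6^{2} \left(-2 + 6\right)\right) = 28 - \left(-3 + 6 \cdot 36 \cdot 4\right) = 28 - \left(-3 + 864\right) = 28 - 861 = -833$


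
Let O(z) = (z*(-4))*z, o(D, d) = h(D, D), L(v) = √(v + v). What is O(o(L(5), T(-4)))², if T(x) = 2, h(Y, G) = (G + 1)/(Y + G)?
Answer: (1 + √10)⁴/100 ≈ 3.0014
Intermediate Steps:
L(v) = √2*√v (L(v) = √(2*v) = √2*√v)
h(Y, G) = (1 + G)/(G + Y)
o(D, d) = (1 + D)/(2*D) (o(D, d) = (1 + D)/(D + D) = (1 + D)/((2*D)) = (1/(2*D))*(1 + D) = (1 + D)/(2*D))
O(z) = -4*z² (O(z) = (-4*z)*z = -4*z²)
O(o(L(5), T(-4)))² = (-4*(1 + √2*√5)²/40)² = (-4*(1 + √10)²/40)² = (-(1 + √10)²/10)² = (1 + √10)⁴/100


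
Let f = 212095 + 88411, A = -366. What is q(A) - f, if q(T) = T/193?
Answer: -57998024/193 ≈ -3.0051e+5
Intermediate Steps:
q(T) = T/193 (q(T) = T*(1/193) = T/193)
f = 300506
q(A) - f = (1/193)*(-366) - 1*300506 = -366/193 - 300506 = -57998024/193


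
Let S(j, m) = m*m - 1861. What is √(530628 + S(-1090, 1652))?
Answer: √3257871 ≈ 1805.0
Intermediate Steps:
S(j, m) = -1861 + m² (S(j, m) = m² - 1861 = -1861 + m²)
√(530628 + S(-1090, 1652)) = √(530628 + (-1861 + 1652²)) = √(530628 + (-1861 + 2729104)) = √(530628 + 2727243) = √3257871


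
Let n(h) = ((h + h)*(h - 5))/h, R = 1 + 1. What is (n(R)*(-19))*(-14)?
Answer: -1596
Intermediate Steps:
R = 2
n(h) = -10 + 2*h (n(h) = ((2*h)*(-5 + h))/h = (2*h*(-5 + h))/h = -10 + 2*h)
(n(R)*(-19))*(-14) = ((-10 + 2*2)*(-19))*(-14) = ((-10 + 4)*(-19))*(-14) = -6*(-19)*(-14) = 114*(-14) = -1596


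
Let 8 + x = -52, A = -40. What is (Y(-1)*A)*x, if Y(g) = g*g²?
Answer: -2400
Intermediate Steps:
x = -60 (x = -8 - 52 = -60)
Y(g) = g³
(Y(-1)*A)*x = ((-1)³*(-40))*(-60) = -1*(-40)*(-60) = 40*(-60) = -2400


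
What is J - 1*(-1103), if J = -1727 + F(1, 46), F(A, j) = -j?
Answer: -670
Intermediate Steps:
J = -1773 (J = -1727 - 1*46 = -1727 - 46 = -1773)
J - 1*(-1103) = -1773 - 1*(-1103) = -1773 + 1103 = -670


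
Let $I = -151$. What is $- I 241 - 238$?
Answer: $36153$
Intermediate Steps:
$- I 241 - 238 = \left(-1\right) \left(-151\right) 241 - 238 = 151 \cdot 241 - 238 = 36391 - 238 = 36153$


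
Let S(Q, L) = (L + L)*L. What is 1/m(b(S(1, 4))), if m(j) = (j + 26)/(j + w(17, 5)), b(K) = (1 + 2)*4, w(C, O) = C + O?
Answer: 17/19 ≈ 0.89474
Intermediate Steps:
S(Q, L) = 2*L² (S(Q, L) = (2*L)*L = 2*L²)
b(K) = 12 (b(K) = 3*4 = 12)
m(j) = (26 + j)/(22 + j) (m(j) = (j + 26)/(j + (17 + 5)) = (26 + j)/(j + 22) = (26 + j)/(22 + j))
1/m(b(S(1, 4))) = 1/((26 + 12)/(22 + 12)) = 1/(38/34) = 1/((1/34)*38) = 1/(19/17) = 17/19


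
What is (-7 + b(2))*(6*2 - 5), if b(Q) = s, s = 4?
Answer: -21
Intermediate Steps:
b(Q) = 4
(-7 + b(2))*(6*2 - 5) = (-7 + 4)*(6*2 - 5) = -3*(12 - 5) = -3*7 = -21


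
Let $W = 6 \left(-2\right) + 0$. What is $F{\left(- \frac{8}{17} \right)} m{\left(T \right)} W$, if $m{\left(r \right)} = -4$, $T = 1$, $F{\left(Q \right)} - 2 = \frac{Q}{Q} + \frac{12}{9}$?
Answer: $208$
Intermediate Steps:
$F{\left(Q \right)} = \frac{13}{3}$ ($F{\left(Q \right)} = 2 + \left(\frac{Q}{Q} + \frac{12}{9}\right) = 2 + \left(1 + 12 \cdot \frac{1}{9}\right) = 2 + \left(1 + \frac{4}{3}\right) = 2 + \frac{7}{3} = \frac{13}{3}$)
$W = -12$ ($W = -12 + 0 = -12$)
$F{\left(- \frac{8}{17} \right)} m{\left(T \right)} W = \frac{13 \left(\left(-4\right) \left(-12\right)\right)}{3} = \frac{13}{3} \cdot 48 = 208$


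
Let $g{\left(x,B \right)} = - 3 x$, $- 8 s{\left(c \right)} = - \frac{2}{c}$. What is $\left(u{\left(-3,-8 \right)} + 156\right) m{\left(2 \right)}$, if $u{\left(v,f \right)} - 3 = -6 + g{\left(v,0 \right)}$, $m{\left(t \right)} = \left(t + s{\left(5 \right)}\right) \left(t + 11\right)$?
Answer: $\frac{43173}{10} \approx 4317.3$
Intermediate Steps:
$s{\left(c \right)} = \frac{1}{4 c}$ ($s{\left(c \right)} = - \frac{\left(-2\right) \frac{1}{c}}{8} = \frac{1}{4 c}$)
$m{\left(t \right)} = \left(11 + t\right) \left(\frac{1}{20} + t\right)$ ($m{\left(t \right)} = \left(t + \frac{1}{4 \cdot 5}\right) \left(t + 11\right) = \left(t + \frac{1}{4} \cdot \frac{1}{5}\right) \left(11 + t\right) = \left(t + \frac{1}{20}\right) \left(11 + t\right) = \left(\frac{1}{20} + t\right) \left(11 + t\right) = \left(11 + t\right) \left(\frac{1}{20} + t\right)$)
$u{\left(v,f \right)} = -3 - 3 v$ ($u{\left(v,f \right)} = 3 - \left(6 + 3 v\right) = -3 - 3 v$)
$\left(u{\left(-3,-8 \right)} + 156\right) m{\left(2 \right)} = \left(\left(-3 - -9\right) + 156\right) \left(\frac{11}{20} + 2^{2} + \frac{221}{20} \cdot 2\right) = \left(\left(-3 + 9\right) + 156\right) \left(\frac{11}{20} + 4 + \frac{221}{10}\right) = \left(6 + 156\right) \frac{533}{20} = 162 \cdot \frac{533}{20} = \frac{43173}{10}$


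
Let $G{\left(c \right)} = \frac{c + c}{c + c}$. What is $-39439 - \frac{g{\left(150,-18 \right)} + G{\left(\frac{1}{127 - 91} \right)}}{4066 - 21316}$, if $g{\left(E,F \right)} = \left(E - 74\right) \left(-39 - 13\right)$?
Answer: $- \frac{226775567}{5750} \approx -39439.0$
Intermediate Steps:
$g{\left(E,F \right)} = 3848 - 52 E$ ($g{\left(E,F \right)} = \left(-74 + E\right) \left(-52\right) = 3848 - 52 E$)
$G{\left(c \right)} = 1$ ($G{\left(c \right)} = \frac{2 c}{2 c} = 2 c \frac{1}{2 c} = 1$)
$-39439 - \frac{g{\left(150,-18 \right)} + G{\left(\frac{1}{127 - 91} \right)}}{4066 - 21316} = -39439 - \frac{\left(3848 - 7800\right) + 1}{4066 - 21316} = -39439 - \frac{\left(3848 - 7800\right) + 1}{-17250} = -39439 - \left(-3952 + 1\right) \left(- \frac{1}{17250}\right) = -39439 - \left(-3951\right) \left(- \frac{1}{17250}\right) = -39439 - \frac{1317}{5750} = - \frac{226775567}{5750}$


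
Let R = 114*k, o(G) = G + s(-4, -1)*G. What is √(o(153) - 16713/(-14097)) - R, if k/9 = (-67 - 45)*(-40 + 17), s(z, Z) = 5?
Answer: -2642976 + 3*√2255129983/4699 ≈ -2.6429e+6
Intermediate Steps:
k = 23184 (k = 9*((-67 - 45)*(-40 + 17)) = 9*(-112*(-23)) = 9*2576 = 23184)
o(G) = 6*G (o(G) = G + 5*G = 6*G)
R = 2642976 (R = 114*23184 = 2642976)
√(o(153) - 16713/(-14097)) - R = √(6*153 - 16713/(-14097)) - 1*2642976 = √(918 - 16713*(-1/14097)) - 2642976 = √(918 + 5571/4699) - 2642976 = √(4319253/4699) - 2642976 = 3*√2255129983/4699 - 2642976 = -2642976 + 3*√2255129983/4699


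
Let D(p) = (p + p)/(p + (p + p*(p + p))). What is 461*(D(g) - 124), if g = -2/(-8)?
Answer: -283976/5 ≈ -56795.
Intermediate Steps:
g = ¼ (g = -2*(-⅛) = ¼ ≈ 0.25000)
D(p) = 2*p/(2*p + 2*p²) (D(p) = (2*p)/(p + (p + p*(2*p))) = (2*p)/(p + (p + 2*p²)) = (2*p)/(2*p + 2*p²) = 2*p/(2*p + 2*p²))
461*(D(g) - 124) = 461*(1/(1 + ¼) - 124) = 461*(1/(5/4) - 124) = 461*(⅘ - 124) = 461*(-616/5) = -283976/5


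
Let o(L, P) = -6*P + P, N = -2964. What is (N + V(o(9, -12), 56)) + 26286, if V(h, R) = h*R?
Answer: 26682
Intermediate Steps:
o(L, P) = -5*P
V(h, R) = R*h
(N + V(o(9, -12), 56)) + 26286 = (-2964 + 56*(-5*(-12))) + 26286 = (-2964 + 56*60) + 26286 = (-2964 + 3360) + 26286 = 396 + 26286 = 26682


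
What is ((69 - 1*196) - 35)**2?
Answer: 26244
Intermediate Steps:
((69 - 1*196) - 35)**2 = ((69 - 196) - 35)**2 = (-127 - 35)**2 = (-162)**2 = 26244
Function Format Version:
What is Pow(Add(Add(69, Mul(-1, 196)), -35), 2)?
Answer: 26244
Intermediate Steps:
Pow(Add(Add(69, Mul(-1, 196)), -35), 2) = Pow(Add(Add(69, -196), -35), 2) = Pow(Add(-127, -35), 2) = Pow(-162, 2) = 26244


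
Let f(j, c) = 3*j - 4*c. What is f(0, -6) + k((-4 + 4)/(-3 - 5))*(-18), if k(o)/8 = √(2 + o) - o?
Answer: 24 - 144*√2 ≈ -179.65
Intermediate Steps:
f(j, c) = -4*c + 3*j
k(o) = -8*o + 8*√(2 + o) (k(o) = 8*(√(2 + o) - o) = -8*o + 8*√(2 + o))
f(0, -6) + k((-4 + 4)/(-3 - 5))*(-18) = (-4*(-6) + 3*0) + (-8*(-4 + 4)/(-3 - 5) + 8*√(2 + (-4 + 4)/(-3 - 5)))*(-18) = (24 + 0) + (-0/(-8) + 8*√(2 + 0/(-8)))*(-18) = 24 + (-0*(-1)/8 + 8*√(2 + 0*(-⅛)))*(-18) = 24 + (-8*0 + 8*√(2 + 0))*(-18) = 24 + (0 + 8*√2)*(-18) = 24 + (8*√2)*(-18) = 24 - 144*√2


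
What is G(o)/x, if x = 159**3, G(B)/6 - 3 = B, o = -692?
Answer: -26/25281 ≈ -0.0010284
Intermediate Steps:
G(B) = 18 + 6*B
x = 4019679
G(o)/x = (18 + 6*(-692))/4019679 = (18 - 4152)*(1/4019679) = -4134*1/4019679 = -26/25281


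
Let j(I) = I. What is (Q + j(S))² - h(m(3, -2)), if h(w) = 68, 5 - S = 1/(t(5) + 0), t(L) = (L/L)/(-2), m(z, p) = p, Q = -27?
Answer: 332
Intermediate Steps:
t(L) = -½ (t(L) = 1*(-½) = -½)
S = 7 (S = 5 - 1/(-½ + 0) = 5 - 1/(-½) = 5 - 1*(-2) = 5 + 2 = 7)
(Q + j(S))² - h(m(3, -2)) = (-27 + 7)² - 1*68 = (-20)² - 68 = 400 - 68 = 332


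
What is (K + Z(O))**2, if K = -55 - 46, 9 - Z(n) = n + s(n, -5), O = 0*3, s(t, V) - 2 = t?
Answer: 8836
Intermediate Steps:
s(t, V) = 2 + t
O = 0
Z(n) = 7 - 2*n (Z(n) = 9 - (n + (2 + n)) = 9 - (2 + 2*n) = 9 + (-2 - 2*n) = 7 - 2*n)
K = -101
(K + Z(O))**2 = (-101 + (7 - 2*0))**2 = (-101 + (7 + 0))**2 = (-101 + 7)**2 = (-94)**2 = 8836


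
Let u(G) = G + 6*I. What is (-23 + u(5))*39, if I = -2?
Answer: -1170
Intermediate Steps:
u(G) = -12 + G (u(G) = G + 6*(-2) = G - 12 = -12 + G)
(-23 + u(5))*39 = (-23 + (-12 + 5))*39 = (-23 - 7)*39 = -30*39 = -1170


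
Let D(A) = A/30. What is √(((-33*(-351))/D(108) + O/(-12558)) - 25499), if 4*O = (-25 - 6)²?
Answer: 17*I*√48634886118/25116 ≈ 149.27*I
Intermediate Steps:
O = 961/4 (O = (-25 - 6)²/4 = (¼)*(-31)² = (¼)*961 = 961/4 ≈ 240.25)
D(A) = A/30 (D(A) = A*(1/30) = A/30)
√(((-33*(-351))/D(108) + O/(-12558)) - 25499) = √(((-33*(-351))/(((1/30)*108)) + (961/4)/(-12558)) - 25499) = √((11583/(18/5) + (961/4)*(-1/12558)) - 25499) = √((11583*(5/18) - 961/50232) - 25499) = √((6435/2 - 961/50232) - 25499) = √(161620499/50232 - 25499) = √(-1119245269/50232) = 17*I*√48634886118/25116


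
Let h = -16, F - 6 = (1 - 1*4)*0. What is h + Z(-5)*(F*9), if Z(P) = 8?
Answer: 416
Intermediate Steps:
F = 6 (F = 6 + (1 - 1*4)*0 = 6 + (1 - 4)*0 = 6 - 3*0 = 6 + 0 = 6)
h + Z(-5)*(F*9) = -16 + 8*(6*9) = -16 + 8*54 = -16 + 432 = 416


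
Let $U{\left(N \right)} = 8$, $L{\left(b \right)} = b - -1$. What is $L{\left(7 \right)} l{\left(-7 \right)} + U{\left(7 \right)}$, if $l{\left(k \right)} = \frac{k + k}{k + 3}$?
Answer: $36$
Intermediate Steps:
$L{\left(b \right)} = 1 + b$ ($L{\left(b \right)} = b + 1 = 1 + b$)
$l{\left(k \right)} = \frac{2 k}{3 + k}$
$L{\left(7 \right)} l{\left(-7 \right)} + U{\left(7 \right)} = \left(1 + 7\right) 2 \left(-7\right) \frac{1}{3 - 7} + 8 = 8 \cdot 2 \left(-7\right) \frac{1}{-4} + 8 = 8 \cdot 2 \left(-7\right) \left(- \frac{1}{4}\right) + 8 = 8 \cdot \frac{7}{2} + 8 = 28 + 8 = 36$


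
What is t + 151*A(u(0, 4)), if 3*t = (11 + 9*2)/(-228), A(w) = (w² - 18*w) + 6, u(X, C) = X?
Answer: 619675/684 ≈ 905.96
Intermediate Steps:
A(w) = 6 + w² - 18*w
t = -29/684 (t = ((11 + 9*2)/(-228))/3 = ((11 + 18)*(-1/228))/3 = (29*(-1/228))/3 = (⅓)*(-29/228) = -29/684 ≈ -0.042398)
t + 151*A(u(0, 4)) = -29/684 + 151*(6 + 0² - 18*0) = -29/684 + 151*(6 + 0 + 0) = -29/684 + 151*6 = -29/684 + 906 = 619675/684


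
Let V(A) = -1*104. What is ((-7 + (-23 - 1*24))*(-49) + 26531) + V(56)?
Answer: 29073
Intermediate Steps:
V(A) = -104
((-7 + (-23 - 1*24))*(-49) + 26531) + V(56) = ((-7 + (-23 - 1*24))*(-49) + 26531) - 104 = ((-7 + (-23 - 24))*(-49) + 26531) - 104 = ((-7 - 47)*(-49) + 26531) - 104 = (-54*(-49) + 26531) - 104 = (2646 + 26531) - 104 = 29177 - 104 = 29073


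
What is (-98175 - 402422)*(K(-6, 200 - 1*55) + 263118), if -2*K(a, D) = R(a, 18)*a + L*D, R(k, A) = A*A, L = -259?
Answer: -283205243795/2 ≈ -1.4160e+11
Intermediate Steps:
R(k, A) = A²
K(a, D) = -162*a + 259*D/2 (K(a, D) = -(18²*a - 259*D)/2 = -(324*a - 259*D)/2 = -(-259*D + 324*a)/2 = -162*a + 259*D/2)
(-98175 - 402422)*(K(-6, 200 - 1*55) + 263118) = (-98175 - 402422)*((-162*(-6) + 259*(200 - 1*55)/2) + 263118) = -500597*((972 + 259*(200 - 55)/2) + 263118) = -500597*((972 + (259/2)*145) + 263118) = -500597*((972 + 37555/2) + 263118) = -500597*(39499/2 + 263118) = -500597*565735/2 = -283205243795/2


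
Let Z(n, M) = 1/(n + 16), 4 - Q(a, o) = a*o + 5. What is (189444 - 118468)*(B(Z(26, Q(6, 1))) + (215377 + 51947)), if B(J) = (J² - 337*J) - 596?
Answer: 8348446228016/441 ≈ 1.8931e+10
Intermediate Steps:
Q(a, o) = -1 - a*o (Q(a, o) = 4 - (a*o + 5) = 4 - (5 + a*o) = 4 + (-5 - a*o) = -1 - a*o)
Z(n, M) = 1/(16 + n)
B(J) = -596 + J² - 337*J
(189444 - 118468)*(B(Z(26, Q(6, 1))) + (215377 + 51947)) = (189444 - 118468)*((-596 + (1/(16 + 26))² - 337/(16 + 26)) + (215377 + 51947)) = 70976*((-596 + (1/42)² - 337/42) + 267324) = 70976*((-596 + (1/42)² - 337*1/42) + 267324) = 70976*((-596 + 1/1764 - 337/42) + 267324) = 70976*(-1065497/1764 + 267324) = 70976*(470494039/1764) = 8348446228016/441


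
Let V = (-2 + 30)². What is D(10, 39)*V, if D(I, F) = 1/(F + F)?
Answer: 392/39 ≈ 10.051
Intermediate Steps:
D(I, F) = 1/(2*F)
V = 784 (V = 28² = 784)
D(10, 39)*V = ((½)/39)*784 = ((½)*(1/39))*784 = (1/78)*784 = 392/39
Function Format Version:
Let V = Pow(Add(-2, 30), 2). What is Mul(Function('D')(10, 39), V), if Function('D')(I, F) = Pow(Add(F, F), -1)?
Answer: Rational(392, 39) ≈ 10.051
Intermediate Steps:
Function('D')(I, F) = Mul(Rational(1, 2), Pow(F, -1)) (Function('D')(I, F) = Pow(Mul(2, F), -1) = Mul(Rational(1, 2), Pow(F, -1)))
V = 784 (V = Pow(28, 2) = 784)
Mul(Function('D')(10, 39), V) = Mul(Mul(Rational(1, 2), Pow(39, -1)), 784) = Mul(Mul(Rational(1, 2), Rational(1, 39)), 784) = Mul(Rational(1, 78), 784) = Rational(392, 39)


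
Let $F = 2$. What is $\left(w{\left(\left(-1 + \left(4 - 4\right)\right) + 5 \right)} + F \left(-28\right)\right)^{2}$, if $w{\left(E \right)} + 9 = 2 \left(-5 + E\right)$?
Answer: $4489$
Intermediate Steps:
$w{\left(E \right)} = -19 + 2 E$ ($w{\left(E \right)} = -9 + 2 \left(-5 + E\right) = -9 + \left(-10 + 2 E\right) = -19 + 2 E$)
$\left(w{\left(\left(-1 + \left(4 - 4\right)\right) + 5 \right)} + F \left(-28\right)\right)^{2} = \left(\left(-19 + 2 \left(\left(-1 + \left(4 - 4\right)\right) + 5\right)\right) + 2 \left(-28\right)\right)^{2} = \left(\left(-19 + 2 \left(\left(-1 + 0\right) + 5\right)\right) - 56\right)^{2} = \left(\left(-19 + 2 \left(-1 + 5\right)\right) - 56\right)^{2} = \left(\left(-19 + 2 \cdot 4\right) - 56\right)^{2} = \left(\left(-19 + 8\right) - 56\right)^{2} = \left(-11 - 56\right)^{2} = \left(-67\right)^{2} = 4489$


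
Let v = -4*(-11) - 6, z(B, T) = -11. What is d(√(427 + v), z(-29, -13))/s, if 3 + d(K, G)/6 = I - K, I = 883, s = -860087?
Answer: -5280/860087 + 6*√465/860087 ≈ -0.0059885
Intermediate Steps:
v = 38 (v = 44 - 6 = 38)
d(K, G) = 5280 - 6*K (d(K, G) = -18 + 6*(883 - K) = -18 + (5298 - 6*K) = 5280 - 6*K)
d(√(427 + v), z(-29, -13))/s = (5280 - 6*√(427 + 38))/(-860087) = (5280 - 6*√465)*(-1/860087) = -5280/860087 + 6*√465/860087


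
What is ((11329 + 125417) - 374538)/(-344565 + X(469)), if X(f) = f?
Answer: 7431/10753 ≈ 0.69106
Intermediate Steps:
((11329 + 125417) - 374538)/(-344565 + X(469)) = ((11329 + 125417) - 374538)/(-344565 + 469) = (136746 - 374538)/(-344096) = -237792*(-1/344096) = 7431/10753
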